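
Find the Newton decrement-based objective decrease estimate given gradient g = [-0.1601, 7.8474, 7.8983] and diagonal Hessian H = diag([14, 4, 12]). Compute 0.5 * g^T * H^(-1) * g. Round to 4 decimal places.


Step 1: H is diagonal, so H^(-1) * g = [-0.0114, 1.9619, 0.6582].
Step 2: g^T H^(-1) g = sum_i g_i^2 / H_ii
  = (-0.1601)^2/14 + (7.8474)^2/4 + (7.8983)^2/12
  = 0.0018 + 15.3954 + 5.1986 = 20.5958
Step 3: Objective decrease = 0.5 * g^T H^(-1) g = 10.2979


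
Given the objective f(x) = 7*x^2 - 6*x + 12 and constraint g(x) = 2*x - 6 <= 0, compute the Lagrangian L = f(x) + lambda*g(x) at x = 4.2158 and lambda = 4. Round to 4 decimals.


Step 1: Evaluate f(x).
f(4.2158) = 7*4.2158^2 - 6*4.2158 + 12 = 111.116
Step 2: Evaluate g(x).
g(4.2158) = 2*4.2158 - 6 = 2.4316
Step 3: Compute Lagrangian.
L = 111.116 + 4*2.4316 = 120.8424


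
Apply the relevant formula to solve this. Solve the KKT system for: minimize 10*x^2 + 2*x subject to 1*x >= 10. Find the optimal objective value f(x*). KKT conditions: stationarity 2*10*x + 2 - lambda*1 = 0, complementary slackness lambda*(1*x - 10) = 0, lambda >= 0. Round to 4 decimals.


Step 1: Try lambda = 0 (constraint inactive).
x_unc = -2/(2*10) = -0.1
Check: 1*-0.1 = -0.1 < 10 -- violated!
Step 2: Constraint must be active: 1*x = 10
x* = 10/1 = 10.0
lambda = (2*10*10.0 + 2)/1 = 202.0
Step 3: Compute optimal value.
f(x*) = 10*10.0^2 + 2*10.0 = 1020.0


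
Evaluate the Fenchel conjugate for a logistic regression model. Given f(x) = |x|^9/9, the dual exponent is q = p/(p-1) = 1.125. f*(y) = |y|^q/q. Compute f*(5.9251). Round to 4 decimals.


The conjugate exponent q satisfies 1/p + 1/q = 1.
p = 9, so q = 9/(9 - 1) = 1.125
|y|^q = 5.9251^1.125 = 7.4009
f*(5.9251) = 7.4009 / 1.125 = 6.5785


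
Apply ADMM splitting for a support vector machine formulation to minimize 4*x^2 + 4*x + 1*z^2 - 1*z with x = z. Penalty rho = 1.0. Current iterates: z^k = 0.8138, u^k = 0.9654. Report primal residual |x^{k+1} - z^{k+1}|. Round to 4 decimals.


ADMM iteration with rho = 1.0, z^k = 0.8138, u^k = 0.9654
Step 1: x-update.
Minimize 4*x^2 + 4*x + (1.0/2)*(x - 0.8138 + 0.9654)^2
FOC: (2*4 + 1.0)*x = -4 + 1.0*(0.8138 - 0.9654)
x^{k+1} = -0.4613
Step 2: z-update.
Minimize 1*z^2 - 1*z + (1.0/2)*(-0.4613 - z + 0.9654)^2
FOC: (2*1 + 1.0)*z = 1 + 1.0*(-0.4613 + 0.9654)
z^{k+1} = 0.5014
Step 3: u-update.
u^{k+1} = 0.9654 - 0.4613 - 0.5014 = 0.0027
Step 4: Primal residual = |-0.4613 - 0.5014| = 0.9627


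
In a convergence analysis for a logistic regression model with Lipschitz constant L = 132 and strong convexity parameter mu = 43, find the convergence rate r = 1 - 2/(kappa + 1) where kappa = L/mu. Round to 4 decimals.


Step 1: Compute the condition number.
kappa = L/mu = 132/43 = 3.0698
Step 2: Compute the convergence rate.
r = 1 - 2/(kappa + 1) = 1 - 2*mu/(L + mu) = (L - mu)/(L + mu) = 89/175 = 0.5086


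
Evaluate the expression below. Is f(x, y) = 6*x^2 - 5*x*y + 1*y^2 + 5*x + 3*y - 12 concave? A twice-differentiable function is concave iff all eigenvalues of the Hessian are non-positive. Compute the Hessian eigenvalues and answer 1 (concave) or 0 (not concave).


The Hessian of f(x,y) = 6*x^2 - 5*x*y + 1*y^2 + 5*x + 3*y - 12 is:
H = [[12, -5], [-5, 2]]
Trace = 12 + 2 = 14
Determinant = 12*2 - (-5)^2 = -1
Discriminant = (14)^2 - 4*-1 = 200.0
Eigenvalues: lambda_1 = -0.0711, lambda_2 = 14.0711
The function is not concave.

0


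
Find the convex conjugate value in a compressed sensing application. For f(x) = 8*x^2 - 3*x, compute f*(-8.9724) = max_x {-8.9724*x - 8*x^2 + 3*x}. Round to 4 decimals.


f*(y) = sup_x {y*x - a*x^2 - b*x} = sup_x {(y-b)*x - a*x^2}
FOC: (y - b) - 2a*x = 0 => x* = (y - b)/(2a)
x* = (-8.9724 + 3)/(2*8) = -0.3733
f*(-8.9724) = (y-b)^2/(4a) = (-8.9724 + 3)^2/(4*8)
= 35.6696/32 = 1.1147


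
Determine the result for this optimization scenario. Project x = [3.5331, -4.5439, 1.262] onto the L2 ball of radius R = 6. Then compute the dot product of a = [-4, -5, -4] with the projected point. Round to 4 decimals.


Step 1: Compute ||x|| (intermediates to 6 decimals).
||x|| = sqrt(3.5331^2 + (-4.5439)^2 + 1.262^2) = 5.892577
Step 2: Project.
Since ||x|| <= R, proj = x (no scaling needed).
proj(x) = [3.5331, -4.5439, 1.262]
Step 3: Dot product.
a^T * proj(x) = -4*3.5331 - 5*(-4.5439) - 4*1.262 = 3.5391


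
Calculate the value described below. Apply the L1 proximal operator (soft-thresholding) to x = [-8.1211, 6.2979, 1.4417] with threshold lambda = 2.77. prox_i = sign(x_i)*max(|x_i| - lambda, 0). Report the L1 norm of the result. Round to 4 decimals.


Soft-thresholding with lambda = 2.77:
prox(-8.1211) = sign(-8.1211)*max(|-8.1211| - 2.77, 0) = -5.3511
prox(6.2979) = sign(6.2979)*max(|6.2979| - 2.77, 0) = 3.5279
prox(1.4417) = sign(1.4417)*max(|1.4417| - 2.77, 0) = 0.0
prox(x) = [-5.3511, 3.5279, 0.0]
||prox(x)||_1 = 5.3511 + 3.5279 + 0.0 = 8.879


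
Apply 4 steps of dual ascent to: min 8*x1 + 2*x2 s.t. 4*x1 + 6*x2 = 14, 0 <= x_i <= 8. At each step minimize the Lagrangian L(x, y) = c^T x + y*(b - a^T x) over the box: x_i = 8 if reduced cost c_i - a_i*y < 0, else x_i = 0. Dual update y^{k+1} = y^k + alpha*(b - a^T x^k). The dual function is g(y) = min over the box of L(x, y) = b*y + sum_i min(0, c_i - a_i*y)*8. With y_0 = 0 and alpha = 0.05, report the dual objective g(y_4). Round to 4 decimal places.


Dual ascent for LP: min 8*x1 + 2*x2, 4*x1 + 6*x2 = 14, 0 <= x_i <= 8
Step 1: y^k = 0.0, reduced costs: (8.0, 2.0)
  x^k = (0.0, 0.0), subgradient = b - a^T x = 14.0
  y^{k+1} = 0.0 + 0.05*14.0 = 0.7
Step 2: y^k = 0.7, reduced costs: (5.2, -2.2)
  x^k = (0.0, 8.0), subgradient = b - a^T x = -34.0
  y^{k+1} = 0.7 + 0.05*-34.0 = -1.0
Step 3: y^k = -1.0, reduced costs: (12.0, 8.0)
  x^k = (0.0, 0.0), subgradient = b - a^T x = 14.0
  y^{k+1} = -1.0 + 0.05*14.0 = -0.3
Step 4: y^k = -0.3, reduced costs: (9.2, 3.8)
  x^k = (0.0, 0.0), subgradient = b - a^T x = 14.0
  y^{k+1} = -0.3 + 0.05*14.0 = 0.4
Dual objective at y_4 = 0.4: reduced costs (6.4, -0.4), box minimizer x = (0.0, 8.0)
g(y_4) = b*y + (c1 - a1*y)*x1 + (c2 - a2*y)*x2 = 14*0.4 + 6.4*0.0 + (-0.4)*8.0 = 5.6 + 0.0 - 3.2 = 2.4


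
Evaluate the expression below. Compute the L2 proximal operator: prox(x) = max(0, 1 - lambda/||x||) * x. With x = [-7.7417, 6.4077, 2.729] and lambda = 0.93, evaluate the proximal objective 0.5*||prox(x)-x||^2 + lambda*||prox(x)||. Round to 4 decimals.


Step 1: Compute ||x||.
||x|| = 10.4135
Step 2: Compute scaling factor.
scale = max(0, 1 - 0.93/10.4135) = 0.9107
Step 3: prox(x) = [-7.0503, 5.8354, 2.4853]
||prox(x)|| = 9.4835
Step 4: Proximal objective.
0.5*||prox-x||^2 = 0.4325
lambda*||prox|| = 8.8197
Total = 9.2521


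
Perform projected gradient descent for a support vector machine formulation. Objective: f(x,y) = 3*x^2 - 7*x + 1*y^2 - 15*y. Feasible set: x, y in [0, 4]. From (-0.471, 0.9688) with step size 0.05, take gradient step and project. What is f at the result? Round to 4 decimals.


Step 1: Compute gradient at (-0.471, 0.9688).
grad_x = 2*3*-0.471 - 7 = -9.826
grad_y = 2*1*0.9688 - 15 = -13.0624
Step 2: Gradient step.
x_raw = -0.471 - 0.05*-9.826 = 0.0203
y_raw = 0.9688 - 0.05*-13.0624 = 1.6219
Step 3: Project onto [0, 4].
x_proj = clip(0.0203) = 0.0203
y_proj = clip(1.6219) = 1.6219
Step 4: Evaluate f.
f(0.0203, 1.6219) = -21.839


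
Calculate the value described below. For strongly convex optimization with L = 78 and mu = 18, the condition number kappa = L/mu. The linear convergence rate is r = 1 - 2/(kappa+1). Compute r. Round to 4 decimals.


Step 1: Compute the condition number.
kappa = L/mu = 78/18 = 4.3333
Step 2: Compute the convergence rate.
r = 1 - 2/(kappa + 1) = 1 - 2*mu/(L + mu) = (L - mu)/(L + mu) = 60/96 = 0.625


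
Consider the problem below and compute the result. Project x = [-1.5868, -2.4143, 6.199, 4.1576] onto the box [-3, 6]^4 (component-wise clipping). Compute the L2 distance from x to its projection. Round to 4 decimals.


Project each component onto [-3, 6].
clip(-1.5868) = -1.5868, clip(-2.4143) = -2.4143, clip(6.199) = 6.0, clip(4.1576) = 4.1576
Projection = [-1.5868, -2.4143, 6.0, 4.1576]
Squared diffs: [0.0, 0.0, 0.0396, 0.0]
Distance = sqrt(0.0396) = 0.199


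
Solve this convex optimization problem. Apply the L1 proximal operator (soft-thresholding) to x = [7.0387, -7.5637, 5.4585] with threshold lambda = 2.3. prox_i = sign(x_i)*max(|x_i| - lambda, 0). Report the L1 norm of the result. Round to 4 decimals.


Soft-thresholding with lambda = 2.3:
prox(7.0387) = sign(7.0387)*max(|7.0387| - 2.3, 0) = 4.7387
prox(-7.5637) = sign(-7.5637)*max(|-7.5637| - 2.3, 0) = -5.2637
prox(5.4585) = sign(5.4585)*max(|5.4585| - 2.3, 0) = 3.1585
prox(x) = [4.7387, -5.2637, 3.1585]
||prox(x)||_1 = 4.7387 + 5.2637 + 3.1585 = 13.1609


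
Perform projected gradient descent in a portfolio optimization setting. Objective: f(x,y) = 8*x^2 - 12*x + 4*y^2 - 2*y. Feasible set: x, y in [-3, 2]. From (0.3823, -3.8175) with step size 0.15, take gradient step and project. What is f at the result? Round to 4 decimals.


Step 1: Compute gradient at (0.3823, -3.8175).
grad_x = 2*8*0.3823 - 12 = -5.8832
grad_y = 2*4*-3.8175 - 2 = -32.54
Step 2: Gradient step.
x_raw = 0.3823 - 0.15*-5.8832 = 1.2648
y_raw = -3.8175 - 0.15*-32.54 = 1.0635
Step 3: Project onto [-3, 2].
x_proj = clip(1.2648) = 1.2648
y_proj = clip(1.0635) = 1.0635
Step 4: Evaluate f.
f(1.2648, 1.0635) = 0.0171


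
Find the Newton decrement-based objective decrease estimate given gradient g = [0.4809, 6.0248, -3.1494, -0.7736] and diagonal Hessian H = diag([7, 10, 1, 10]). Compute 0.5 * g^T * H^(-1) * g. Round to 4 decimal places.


Step 1: H is diagonal, so H^(-1) * g = [0.0687, 0.6025, -3.1494, -0.0774].
Step 2: g^T H^(-1) g = sum_i g_i^2 / H_ii
  = (0.4809)^2/7 + (6.0248)^2/10 + (-3.1494)^2/1 + (-0.7736)^2/10
  = 0.033 + 3.6298 + 9.9187 + 0.0598 = 13.6414
Step 3: Objective decrease = 0.5 * g^T H^(-1) g = 6.8207


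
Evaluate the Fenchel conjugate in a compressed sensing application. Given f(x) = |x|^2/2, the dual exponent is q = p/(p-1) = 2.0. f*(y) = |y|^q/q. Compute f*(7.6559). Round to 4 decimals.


The conjugate exponent q satisfies 1/p + 1/q = 1.
p = 2, so q = 2/(2 - 1) = 2.0
|y|^q = 7.6559^2.0 = 58.6128
f*(7.6559) = 58.6128 / 2.0 = 29.3064


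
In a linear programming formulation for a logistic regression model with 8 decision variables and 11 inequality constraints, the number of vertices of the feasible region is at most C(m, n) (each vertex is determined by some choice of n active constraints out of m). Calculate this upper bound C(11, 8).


Each vertex corresponds to some choice of n active constraints out of m, so the number of vertices is at most C(m, n) = m! / (n!(m-n)!).
m = 11, n = 8
Numerator: 11 * 10 * 9 * 8 * 7 * 6 * 5 * 4
Denominator: 8! = 40320
C(11, 8) = 165


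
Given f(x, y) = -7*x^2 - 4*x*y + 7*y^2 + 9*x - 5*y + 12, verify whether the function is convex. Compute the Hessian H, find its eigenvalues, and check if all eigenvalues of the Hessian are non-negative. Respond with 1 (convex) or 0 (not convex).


The Hessian of f(x,y) = -7*x^2 - 4*x*y + 7*y^2 + 9*x - 5*y + 12 is:
H = [[-14, -4], [-4, 14]]
Trace = -14 + 14 = 0
Determinant = -14*14 - (-4)^2 = -212
Discriminant = (0)^2 - 4*-212 = 848.0
Eigenvalues: lambda_1 = -14.5602, lambda_2 = 14.5602
The function is not convex.

0


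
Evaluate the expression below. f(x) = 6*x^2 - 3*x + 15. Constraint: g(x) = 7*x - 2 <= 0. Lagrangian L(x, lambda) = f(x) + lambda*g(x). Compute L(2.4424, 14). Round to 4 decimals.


Step 1: Evaluate f(x).
f(2.4424) = 6*2.4424^2 - 3*2.4424 + 15 = 43.4647
Step 2: Evaluate g(x).
g(2.4424) = 7*2.4424 - 2 = 15.0968
Step 3: Compute Lagrangian.
L = 43.4647 + 14*15.0968 = 254.8199


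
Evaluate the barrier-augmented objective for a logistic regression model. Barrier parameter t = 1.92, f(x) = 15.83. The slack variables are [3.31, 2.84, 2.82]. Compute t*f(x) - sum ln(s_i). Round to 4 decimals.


Step 1: Compute log-barrier.
ln values: [1.1969, 1.0438, 1.0367]
phi = -(1.1969 + 1.0438 + 1.0367) = -3.2775
Step 2: Compute augmented objective.
t*f(x) = 1.92*15.83 = 30.3936
Total = 30.3936 - 3.2775 = 27.1161


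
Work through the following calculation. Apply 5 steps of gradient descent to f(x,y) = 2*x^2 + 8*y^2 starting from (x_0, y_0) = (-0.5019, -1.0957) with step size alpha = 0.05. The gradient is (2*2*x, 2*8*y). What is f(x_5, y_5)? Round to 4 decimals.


Gradient descent on f(x,y) = 2*x^2 + 8*y^2.
Starting point: (-0.5019, -1.0957), alpha = 0.05
Step 1: grad_x = 2*2*-0.5019 = -2.0076, grad_y = 2*8*-1.0957 = -17.5312
  x_1 = -0.5019 - 0.05*-2.0076 = -0.4015
  y_1 = -1.0957 - 0.05*-17.5312 = -0.2191
Step 2: grad_x = 2*2*-0.4015 = -1.6061, grad_y = 2*8*-0.2191 = -3.5062
  x_2 = -0.4015 - 0.05*-1.6061 = -0.3212
  y_2 = -0.2191 - 0.05*-3.5062 = -0.0438
Step 3: grad_x = 2*2*-0.3212 = -1.2849, grad_y = 2*8*-0.0438 = -0.7012
  x_3 = -0.3212 - 0.05*-1.2849 = -0.257
  y_3 = -0.0438 - 0.05*-0.7012 = -0.0088
Step 4: grad_x = 2*2*-0.257 = -1.0279, grad_y = 2*8*-0.0088 = -0.1402
  x_4 = -0.257 - 0.05*-1.0279 = -0.2056
  y_4 = -0.0088 - 0.05*-0.1402 = -0.0018
Step 5: grad_x = 2*2*-0.2056 = -0.8223, grad_y = 2*8*-0.0018 = -0.028
  x_5 = -0.2056 - 0.05*-0.8223 = -0.1645
  y_5 = -0.0018 - 0.05*-0.028 = -0.0004
f(-0.1645, -0.0004) = 2*(-0.1645)^2 + 8*(-0.0004)^2 = 0.0541


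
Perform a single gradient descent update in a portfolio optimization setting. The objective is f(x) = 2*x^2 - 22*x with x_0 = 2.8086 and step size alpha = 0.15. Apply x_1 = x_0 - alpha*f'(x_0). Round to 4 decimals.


We compute the gradient at x_0 and apply the update.
f'(x) = 4*x - 22
f'(2.8086) = 4*2.8086 - 22 = -10.7656
x_1 = 2.8086 - 0.15*-10.7656 = 4.4234


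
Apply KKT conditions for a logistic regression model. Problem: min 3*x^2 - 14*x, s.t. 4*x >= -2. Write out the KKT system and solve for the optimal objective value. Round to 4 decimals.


Step 1: Try lambda = 0 (constraint inactive).
Stationarity: 2*3*x - 14 = 0
x* = 14/(2*3) = 7/3 = 2.3333 (rounded; the exact value 7/3 is used below)
Check constraint: 4*2.3333 = 9.3332 >= -2 -- satisfied.
Step 2: Compute optimal value.
f(x*) = 3*(7/3)^2 - 14*(7/3) = -16.3333


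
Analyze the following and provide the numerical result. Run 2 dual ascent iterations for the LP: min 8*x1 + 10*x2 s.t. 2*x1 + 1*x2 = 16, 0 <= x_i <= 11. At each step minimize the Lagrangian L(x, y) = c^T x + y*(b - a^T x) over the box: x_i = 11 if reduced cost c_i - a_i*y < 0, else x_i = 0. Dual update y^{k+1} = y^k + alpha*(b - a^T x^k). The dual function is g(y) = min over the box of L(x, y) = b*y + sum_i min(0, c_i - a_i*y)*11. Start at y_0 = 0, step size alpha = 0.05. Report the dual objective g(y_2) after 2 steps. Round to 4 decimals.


Dual ascent for LP: min 8*x1 + 10*x2, 2*x1 + 1*x2 = 16, 0 <= x_i <= 11
Step 1: y^k = 0.0, reduced costs: (8.0, 10.0)
  x^k = (0.0, 0.0), subgradient = b - a^T x = 16.0
  y^{k+1} = 0.0 + 0.05*16.0 = 0.8
Step 2: y^k = 0.8, reduced costs: (6.4, 9.2)
  x^k = (0.0, 0.0), subgradient = b - a^T x = 16.0
  y^{k+1} = 0.8 + 0.05*16.0 = 1.6
Dual objective at y_2 = 1.6: reduced costs (4.8, 8.4), box minimizer x = (0.0, 0.0)
g(y_2) = b*y + (c1 - a1*y)*x1 + (c2 - a2*y)*x2 = 16*1.6 + 4.8*0.0 + 8.4*0.0 = 25.6 + 0.0 + 0.0 = 25.6


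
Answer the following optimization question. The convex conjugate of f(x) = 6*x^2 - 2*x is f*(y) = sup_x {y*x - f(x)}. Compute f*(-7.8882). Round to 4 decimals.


f*(y) = sup_x {y*x - a*x^2 - b*x} = sup_x {(y-b)*x - a*x^2}
FOC: (y - b) - 2a*x = 0 => x* = (y - b)/(2a)
x* = (-7.8882 + 2)/(2*6) = -0.4907
f*(-7.8882) = (y-b)^2/(4a) = (-7.8882 + 2)^2/(4*6)
= 34.6709/24 = 1.4446


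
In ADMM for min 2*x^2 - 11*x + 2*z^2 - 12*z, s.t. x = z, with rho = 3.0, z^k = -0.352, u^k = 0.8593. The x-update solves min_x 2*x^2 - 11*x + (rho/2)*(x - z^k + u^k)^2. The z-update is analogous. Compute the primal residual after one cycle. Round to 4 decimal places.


ADMM iteration with rho = 3.0, z^k = -0.352, u^k = 0.8593
Step 1: x-update.
Minimize 2*x^2 - 11*x + (3.0/2)*(x + 0.352 + 0.8593)^2
FOC: (2*2 + 3.0)*x = 11 + 3.0*(-0.352 - 0.8593)
x^{k+1} = 1.0523
Step 2: z-update.
Minimize 2*z^2 - 12*z + (3.0/2)*(1.0523 - z + 0.8593)^2
FOC: (2*2 + 3.0)*z = 12 + 3.0*(1.0523 + 0.8593)
z^{k+1} = 2.5335
Step 3: u-update.
u^{k+1} = 0.8593 + 1.0523 - 2.5335 = -0.6219
Step 4: Primal residual = |1.0523 - 2.5335| = 1.4812


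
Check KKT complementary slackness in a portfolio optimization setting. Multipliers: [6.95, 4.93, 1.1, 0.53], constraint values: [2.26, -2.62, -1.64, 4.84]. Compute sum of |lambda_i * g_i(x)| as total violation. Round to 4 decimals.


KKT complementary slackness check:
lambda_1 * g_1 = 6.95 * 2.26 = 15.707
lambda_2 * g_2 = 4.93 * -2.62 = -12.9166
lambda_3 * g_3 = 1.1 * -1.64 = -1.804
lambda_4 * g_4 = 0.53 * 4.84 = 2.5652
Total violation = 15.707 + 12.9166 + 1.804 + 2.5652 = 32.9928


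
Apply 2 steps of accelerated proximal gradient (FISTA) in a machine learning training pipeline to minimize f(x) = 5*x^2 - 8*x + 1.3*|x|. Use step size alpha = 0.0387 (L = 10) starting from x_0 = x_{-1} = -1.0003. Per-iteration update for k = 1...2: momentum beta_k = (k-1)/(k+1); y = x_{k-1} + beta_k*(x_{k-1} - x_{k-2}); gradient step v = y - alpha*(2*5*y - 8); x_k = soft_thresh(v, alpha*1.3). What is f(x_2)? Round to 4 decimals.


FISTA on f(x) = 5*x^2 - 8*x + 1.3*|x|
L = 10, alpha = 0.0387
Iteration 1: beta = 0.0, y = -1.0003 + 0.0*(-1.0003 + 1.0003) = -1.0003
  grad(y) = -18.003, v = y - alpha*grad = -0.3036
  prox(v) = soft_thresh(-0.3036, 0.0503) = -0.2533
Iteration 2: beta = 0.3333, y = -0.2533 + 0.3333*(-0.2533 + 1.0003) = -0.0043
  grad(y) = -8.0427, v = y - alpha*grad = 0.307
  prox(v) = soft_thresh(0.307, 0.0503) = 0.2567
f(x_2) = 5*0.2567^2 - 8*0.2567 + 1.3*|0.2567| = -1.3903


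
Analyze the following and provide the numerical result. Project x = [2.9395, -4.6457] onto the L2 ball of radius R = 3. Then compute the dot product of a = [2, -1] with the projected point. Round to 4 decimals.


Step 1: Compute ||x|| (intermediates to 6 decimals).
||x|| = sqrt(2.9395^2 + (-4.6457)^2) = 5.497562
Step 2: Project.
Since ||x|| > R, scale = R/||x|| = 3/5.497562 = 0.545696, proj(x) = scale * x
proj(x) = [1.604073, -2.53514]
Step 3: Dot product.
a^T * proj(x) = 2*1.604073 - 1*(-2.53514) = 5.7433


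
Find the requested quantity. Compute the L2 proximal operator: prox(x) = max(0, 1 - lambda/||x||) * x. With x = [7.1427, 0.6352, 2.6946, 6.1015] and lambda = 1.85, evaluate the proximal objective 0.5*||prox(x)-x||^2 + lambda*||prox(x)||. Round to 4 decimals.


Step 1: Compute ||x||.
||x|| = 9.7934
Step 2: Compute scaling factor.
scale = max(0, 1 - 1.85/9.7934) = 0.8111
Step 3: prox(x) = [5.7934, 0.5152, 2.1856, 4.9489]
||prox(x)|| = 7.9434
Step 4: Proximal objective.
0.5*||prox-x||^2 = 1.7113
lambda*||prox|| = 14.6953
Total = 16.4066


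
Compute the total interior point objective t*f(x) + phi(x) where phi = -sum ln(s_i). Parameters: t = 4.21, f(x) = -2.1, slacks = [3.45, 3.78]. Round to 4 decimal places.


Step 1: Compute log-barrier.
ln values: [1.2384, 1.3297]
phi = -(1.2384 + 1.3297) = -2.5681
Step 2: Compute augmented objective.
t*f(x) = 4.21*-2.1 = -8.841
Total = -8.841 - 2.5681 = -11.4091


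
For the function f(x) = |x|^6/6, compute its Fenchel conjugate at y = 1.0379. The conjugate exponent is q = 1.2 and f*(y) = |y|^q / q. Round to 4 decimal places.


The conjugate exponent q satisfies 1/p + 1/q = 1.
p = 6, so q = 6/(6 - 1) = 1.2
|y|^q = 1.0379^1.2 = 1.0457
f*(1.0379) = 1.0457 / 1.2 = 0.8714


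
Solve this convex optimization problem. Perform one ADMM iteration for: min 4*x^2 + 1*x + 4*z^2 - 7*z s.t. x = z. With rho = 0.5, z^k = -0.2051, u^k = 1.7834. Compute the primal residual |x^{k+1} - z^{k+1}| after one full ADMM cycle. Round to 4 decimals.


ADMM iteration with rho = 0.5, z^k = -0.2051, u^k = 1.7834
Step 1: x-update.
Minimize 4*x^2 + 1*x + (0.5/2)*(x + 0.2051 + 1.7834)^2
FOC: (2*4 + 0.5)*x = -1 + 0.5*(-0.2051 - 1.7834)
x^{k+1} = -0.2346
Step 2: z-update.
Minimize 4*z^2 - 7*z + (0.5/2)*(-0.2346 - z + 1.7834)^2
FOC: (2*4 + 0.5)*z = 7 + 0.5*(-0.2346 + 1.7834)
z^{k+1} = 0.9146
Step 3: u-update.
u^{k+1} = 1.7834 - 0.2346 - 0.9146 = 0.6341
Step 4: Primal residual = |-0.2346 - 0.9146| = 1.1493


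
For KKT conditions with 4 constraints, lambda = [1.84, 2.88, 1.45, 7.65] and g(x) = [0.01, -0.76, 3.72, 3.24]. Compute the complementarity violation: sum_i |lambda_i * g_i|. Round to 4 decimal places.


KKT complementary slackness check:
lambda_1 * g_1 = 1.84 * 0.01 = 0.0184
lambda_2 * g_2 = 2.88 * -0.76 = -2.1888
lambda_3 * g_3 = 1.45 * 3.72 = 5.394
lambda_4 * g_4 = 7.65 * 3.24 = 24.786
Total violation = 0.0184 + 2.1888 + 5.394 + 24.786 = 32.3872


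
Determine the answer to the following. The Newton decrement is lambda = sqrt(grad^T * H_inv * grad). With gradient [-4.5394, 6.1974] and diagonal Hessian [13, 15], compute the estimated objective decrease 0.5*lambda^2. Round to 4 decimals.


Step 1: H is diagonal, so H^(-1) * g = [-0.3492, 0.4132].
Step 2: g^T H^(-1) g = sum_i g_i^2 / H_ii
  = (-4.5394)^2/13 + (6.1974)^2/15
  = 1.5851 + 2.5605 = 4.1456
Step 3: Objective decrease = 0.5 * g^T H^(-1) g = 2.0728


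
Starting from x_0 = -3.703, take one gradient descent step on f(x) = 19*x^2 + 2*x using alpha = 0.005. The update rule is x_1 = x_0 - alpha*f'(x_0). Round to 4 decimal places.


We compute the gradient at x_0 and apply the update.
f'(x) = 38*x + 2
f'(-3.703) = 38*-3.703 + 2 = -138.714
x_1 = -3.703 - 0.005*-138.714 = -3.0094


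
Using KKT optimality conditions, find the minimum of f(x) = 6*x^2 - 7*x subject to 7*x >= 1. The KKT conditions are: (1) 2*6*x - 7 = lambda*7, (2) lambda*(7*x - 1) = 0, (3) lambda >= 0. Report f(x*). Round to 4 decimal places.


Step 1: Try lambda = 0 (constraint inactive).
Stationarity: 2*6*x - 7 = 0
x* = 7/(2*6) = 7/12 = 0.5833 (rounded; the exact value 7/12 is used below)
Check constraint: 7*0.5833 = 4.0831 >= 1 -- satisfied.
Step 2: Compute optimal value.
f(x*) = 6*(7/12)^2 - 7*(7/12) = -2.0417


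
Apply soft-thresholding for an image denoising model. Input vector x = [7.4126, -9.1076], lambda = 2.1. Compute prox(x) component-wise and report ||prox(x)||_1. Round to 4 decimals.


Soft-thresholding with lambda = 2.1:
prox(7.4126) = sign(7.4126)*max(|7.4126| - 2.1, 0) = 5.3126
prox(-9.1076) = sign(-9.1076)*max(|-9.1076| - 2.1, 0) = -7.0076
prox(x) = [5.3126, -7.0076]
||prox(x)||_1 = 5.3126 + 7.0076 = 12.3202


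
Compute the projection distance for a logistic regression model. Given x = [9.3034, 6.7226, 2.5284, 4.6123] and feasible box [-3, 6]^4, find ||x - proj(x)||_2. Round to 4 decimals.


Project each component onto [-3, 6].
clip(9.3034) = 6.0, clip(6.7226) = 6.0, clip(2.5284) = 2.5284, clip(4.6123) = 4.6123
Projection = [6.0, 6.0, 2.5284, 4.6123]
Squared diffs: [10.9125, 0.5222, 0.0, 0.0]
Distance = sqrt(11.4347) = 3.3815


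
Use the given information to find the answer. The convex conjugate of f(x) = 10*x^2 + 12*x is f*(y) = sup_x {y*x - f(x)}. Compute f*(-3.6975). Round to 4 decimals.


f*(y) = sup_x {y*x - a*x^2 - b*x} = sup_x {(y-b)*x - a*x^2}
FOC: (y - b) - 2a*x = 0 => x* = (y - b)/(2a)
x* = (-3.6975 - 12)/(2*10) = -0.7849
f*(-3.6975) = (y-b)^2/(4a) = (-3.6975 - 12)^2/(4*10)
= 246.4115/40 = 6.1603


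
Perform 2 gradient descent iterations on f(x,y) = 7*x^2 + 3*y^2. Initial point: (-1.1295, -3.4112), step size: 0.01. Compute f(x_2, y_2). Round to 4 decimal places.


Gradient descent on f(x,y) = 7*x^2 + 3*y^2.
Starting point: (-1.1295, -3.4112), alpha = 0.01
Step 1: grad_x = 2*7*-1.1295 = -15.813, grad_y = 2*3*-3.4112 = -20.4672
  x_1 = -1.1295 - 0.01*-15.813 = -0.9714
  y_1 = -3.4112 - 0.01*-20.4672 = -3.2065
Step 2: grad_x = 2*7*-0.9714 = -13.5992, grad_y = 2*3*-3.2065 = -19.2392
  x_2 = -0.9714 - 0.01*-13.5992 = -0.8354
  y_2 = -3.2065 - 0.01*-19.2392 = -3.0141
f(-0.8354, -3.0141) = 7*(-0.8354)^2 + 3*(-3.0141)^2 = 32.1401


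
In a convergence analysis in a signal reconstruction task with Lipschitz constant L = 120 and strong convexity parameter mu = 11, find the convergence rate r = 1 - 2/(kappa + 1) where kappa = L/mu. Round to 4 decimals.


Step 1: Compute the condition number.
kappa = L/mu = 120/11 = 10.9091
Step 2: Compute the convergence rate.
r = 1 - 2/(kappa + 1) = 1 - 2*mu/(L + mu) = (L - mu)/(L + mu) = 109/131 = 0.8321


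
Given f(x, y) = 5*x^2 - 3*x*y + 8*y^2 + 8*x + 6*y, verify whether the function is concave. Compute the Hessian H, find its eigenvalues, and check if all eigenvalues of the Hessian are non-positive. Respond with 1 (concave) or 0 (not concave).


The Hessian of f(x,y) = 5*x^2 - 3*x*y + 8*y^2 + 8*x + 6*y is:
H = [[10, -3], [-3, 16]]
Trace = 10 + 16 = 26
Determinant = 10*16 - (-3)^2 = 151
Discriminant = (26)^2 - 4*151 = 72.0
Eigenvalues: lambda_1 = 8.7574, lambda_2 = 17.2426
The function is not concave.

0


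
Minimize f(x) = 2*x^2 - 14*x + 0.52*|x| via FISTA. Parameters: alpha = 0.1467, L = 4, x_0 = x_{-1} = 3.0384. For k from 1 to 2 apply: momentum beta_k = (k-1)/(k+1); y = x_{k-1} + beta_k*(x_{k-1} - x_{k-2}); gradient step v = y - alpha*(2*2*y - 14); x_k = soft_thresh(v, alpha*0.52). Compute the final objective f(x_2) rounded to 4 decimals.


FISTA on f(x) = 2*x^2 - 14*x + 0.52*|x|
L = 4, alpha = 0.1467
Iteration 1: beta = 0.0, y = 3.0384 + 0.0*(3.0384 - 3.0384) = 3.0384
  grad(y) = -1.8464, v = y - alpha*grad = 3.3093
  prox(v) = soft_thresh(3.3093, 0.0763) = 3.233
Iteration 2: beta = 0.3333, y = 3.233 + 0.3333*(3.233 - 3.0384) = 3.2978
  grad(y) = -0.8086, v = y - alpha*grad = 3.4165
  prox(v) = soft_thresh(3.4165, 0.0763) = 3.3402
f(x_2) = 2*3.3402^2 - 14*3.3402 + 0.52*|3.3402| = -22.712


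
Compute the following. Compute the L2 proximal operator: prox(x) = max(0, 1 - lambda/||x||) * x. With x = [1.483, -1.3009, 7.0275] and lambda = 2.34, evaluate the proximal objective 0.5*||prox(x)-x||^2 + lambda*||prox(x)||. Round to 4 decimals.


Step 1: Compute ||x||.
||x|| = 7.2991
Step 2: Compute scaling factor.
scale = max(0, 1 - 2.34/7.2991) = 0.6794
Step 3: prox(x) = [1.0076, -0.8838, 4.7746]
||prox(x)|| = 4.9591
Step 4: Proximal objective.
0.5*||prox-x||^2 = 2.7378
lambda*||prox|| = 11.6043
Total = 14.3422


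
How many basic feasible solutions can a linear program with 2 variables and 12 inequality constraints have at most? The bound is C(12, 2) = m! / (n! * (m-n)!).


Each vertex corresponds to some choice of n active constraints out of m, so the number of vertices is at most C(m, n) = m! / (n!(m-n)!).
m = 12, n = 2
Numerator: 12 * 11
Denominator: 2! = 2
C(12, 2) = 66


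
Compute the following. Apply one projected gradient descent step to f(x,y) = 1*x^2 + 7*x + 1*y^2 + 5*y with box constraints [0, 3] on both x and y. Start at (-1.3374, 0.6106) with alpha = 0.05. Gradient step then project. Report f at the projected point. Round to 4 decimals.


Step 1: Compute gradient at (-1.3374, 0.6106).
grad_x = 2*1*-1.3374 + 7 = 4.3252
grad_y = 2*1*0.6106 + 5 = 6.2212
Step 2: Gradient step.
x_raw = -1.3374 - 0.05*4.3252 = -1.5537
y_raw = 0.6106 - 0.05*6.2212 = 0.2995
Step 3: Project onto [0, 3].
x_proj = clip(-1.5537) = 0.0
y_proj = clip(0.2995) = 0.2995
Step 4: Evaluate f.
f(0.0, 0.2995) = 1.5874


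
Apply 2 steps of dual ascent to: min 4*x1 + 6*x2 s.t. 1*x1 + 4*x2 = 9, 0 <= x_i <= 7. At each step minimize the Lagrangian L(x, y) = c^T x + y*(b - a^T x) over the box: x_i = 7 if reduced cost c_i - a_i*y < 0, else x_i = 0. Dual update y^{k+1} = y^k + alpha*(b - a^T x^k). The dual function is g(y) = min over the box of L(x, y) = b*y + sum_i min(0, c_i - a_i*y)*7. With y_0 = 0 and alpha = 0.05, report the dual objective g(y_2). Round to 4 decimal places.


Dual ascent for LP: min 4*x1 + 6*x2, 1*x1 + 4*x2 = 9, 0 <= x_i <= 7
Step 1: y^k = 0.0, reduced costs: (4.0, 6.0)
  x^k = (0.0, 0.0), subgradient = b - a^T x = 9.0
  y^{k+1} = 0.0 + 0.05*9.0 = 0.45
Step 2: y^k = 0.45, reduced costs: (3.55, 4.2)
  x^k = (0.0, 0.0), subgradient = b - a^T x = 9.0
  y^{k+1} = 0.45 + 0.05*9.0 = 0.9
Dual objective at y_2 = 0.9: reduced costs (3.1, 2.4), box minimizer x = (0.0, 0.0)
g(y_2) = b*y + (c1 - a1*y)*x1 + (c2 - a2*y)*x2 = 9*0.9 + 3.1*0.0 + 2.4*0.0 = 8.1 + 0.0 + 0.0 = 8.1


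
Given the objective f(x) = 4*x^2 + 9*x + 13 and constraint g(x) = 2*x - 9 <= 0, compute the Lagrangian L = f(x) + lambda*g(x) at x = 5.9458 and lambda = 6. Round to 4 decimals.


Step 1: Evaluate f(x).
f(5.9458) = 4*5.9458^2 + 9*5.9458 + 13 = 207.9224
Step 2: Evaluate g(x).
g(5.9458) = 2*5.9458 - 9 = 2.8916
Step 3: Compute Lagrangian.
L = 207.9224 + 6*2.8916 = 225.272


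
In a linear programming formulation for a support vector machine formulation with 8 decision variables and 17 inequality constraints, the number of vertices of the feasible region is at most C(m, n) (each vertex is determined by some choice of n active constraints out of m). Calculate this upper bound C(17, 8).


Each vertex corresponds to some choice of n active constraints out of m, so the number of vertices is at most C(m, n) = m! / (n!(m-n)!).
m = 17, n = 8
Numerator: 17 * 16 * 15 * 14 * 13 * 12 * 11 * 10
Denominator: 8! = 40320
C(17, 8) = 24310


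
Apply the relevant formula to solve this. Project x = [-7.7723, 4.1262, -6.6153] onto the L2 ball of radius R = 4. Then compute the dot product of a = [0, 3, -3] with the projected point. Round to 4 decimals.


Step 1: Compute ||x|| (intermediates to 6 decimals).
||x|| = sqrt((-7.7723)^2 + 4.1262^2 + (-6.6153)^2) = 11.008922
Step 2: Project.
Since ||x|| > R, scale = R/||x|| = 4/11.008922 = 0.363342, proj(x) = scale * x
proj(x) = [-2.824003, 1.499222, -2.403616]
Step 3: Dot product.
a^T * proj(x) = 0*(-2.824003) + 3*1.499222 - 3*(-2.403616) = 11.7085


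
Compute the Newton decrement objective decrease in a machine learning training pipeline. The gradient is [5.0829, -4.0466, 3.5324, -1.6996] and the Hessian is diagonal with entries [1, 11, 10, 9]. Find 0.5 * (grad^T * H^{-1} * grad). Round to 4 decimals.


Step 1: H is diagonal, so H^(-1) * g = [5.0829, -0.3679, 0.3532, -0.1888].
Step 2: g^T H^(-1) g = sum_i g_i^2 / H_ii
  = (5.0829)^2/1 + (-4.0466)^2/11 + (3.5324)^2/10 + (-1.6996)^2/9
  = 25.8359 + 1.4886 + 1.2478 + 0.321 = 28.8933
Step 3: Objective decrease = 0.5 * g^T H^(-1) g = 14.4466


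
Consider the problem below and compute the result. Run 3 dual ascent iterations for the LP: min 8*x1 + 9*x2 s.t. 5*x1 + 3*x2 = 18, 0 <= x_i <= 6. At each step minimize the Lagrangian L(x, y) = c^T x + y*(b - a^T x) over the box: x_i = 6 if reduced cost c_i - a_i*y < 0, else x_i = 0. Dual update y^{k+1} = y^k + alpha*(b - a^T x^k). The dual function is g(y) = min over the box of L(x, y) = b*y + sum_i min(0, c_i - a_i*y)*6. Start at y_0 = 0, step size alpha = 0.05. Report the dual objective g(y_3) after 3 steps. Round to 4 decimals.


Dual ascent for LP: min 8*x1 + 9*x2, 5*x1 + 3*x2 = 18, 0 <= x_i <= 6
Step 1: y^k = 0.0, reduced costs: (8.0, 9.0)
  x^k = (0.0, 0.0), subgradient = b - a^T x = 18.0
  y^{k+1} = 0.0 + 0.05*18.0 = 0.9
Step 2: y^k = 0.9, reduced costs: (3.5, 6.3)
  x^k = (0.0, 0.0), subgradient = b - a^T x = 18.0
  y^{k+1} = 0.9 + 0.05*18.0 = 1.8
Step 3: y^k = 1.8, reduced costs: (-1.0, 3.6)
  x^k = (6.0, 0.0), subgradient = b - a^T x = -12.0
  y^{k+1} = 1.8 + 0.05*-12.0 = 1.2
Dual objective at y_3 = 1.2: reduced costs (2.0, 5.4), box minimizer x = (0.0, 0.0)
g(y_3) = b*y + (c1 - a1*y)*x1 + (c2 - a2*y)*x2 = 18*1.2 + 2.0*0.0 + 5.4*0.0 = 21.6 + 0.0 + 0.0 = 21.6


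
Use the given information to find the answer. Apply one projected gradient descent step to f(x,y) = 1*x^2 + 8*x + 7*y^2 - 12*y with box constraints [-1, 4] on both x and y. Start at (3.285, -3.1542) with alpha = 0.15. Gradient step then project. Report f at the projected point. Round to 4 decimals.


Step 1: Compute gradient at (3.285, -3.1542).
grad_x = 2*1*3.285 + 8 = 14.57
grad_y = 2*7*-3.1542 - 12 = -56.1588
Step 2: Gradient step.
x_raw = 3.285 - 0.15*14.57 = 1.0995
y_raw = -3.1542 - 0.15*-56.1588 = 5.2696
Step 3: Project onto [-1, 4].
x_proj = clip(1.0995) = 1.0995
y_proj = clip(5.2696) = 4.0
Step 4: Evaluate f.
f(1.0995, 4.0) = 74.0049


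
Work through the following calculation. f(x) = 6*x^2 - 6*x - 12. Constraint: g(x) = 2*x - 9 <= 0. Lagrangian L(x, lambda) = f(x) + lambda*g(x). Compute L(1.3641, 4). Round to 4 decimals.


Step 1: Evaluate f(x).
f(1.3641) = 6*1.3641^2 - 6*1.3641 - 12 = -9.02
Step 2: Evaluate g(x).
g(1.3641) = 2*1.3641 - 9 = -6.2718
Step 3: Compute Lagrangian.
L = -9.02 + 4*-6.2718 = -34.1072


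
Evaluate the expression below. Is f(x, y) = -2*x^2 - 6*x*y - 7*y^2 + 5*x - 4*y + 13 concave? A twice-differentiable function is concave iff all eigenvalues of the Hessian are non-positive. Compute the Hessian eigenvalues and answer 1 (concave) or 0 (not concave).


The Hessian of f(x,y) = -2*x^2 - 6*x*y - 7*y^2 + 5*x - 4*y + 13 is:
H = [[-4, -6], [-6, -14]]
Trace = -4 - 14 = -18
Determinant = -4*-14 - (-6)^2 = 20
Discriminant = (-18)^2 - 4*20 = 244.0
Eigenvalues: lambda_1 = -16.8102, lambda_2 = -1.1898
The function is concave.

1


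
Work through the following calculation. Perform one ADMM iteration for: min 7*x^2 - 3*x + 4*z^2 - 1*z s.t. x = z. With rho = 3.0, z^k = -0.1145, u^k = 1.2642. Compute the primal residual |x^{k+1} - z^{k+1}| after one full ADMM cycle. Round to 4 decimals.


ADMM iteration with rho = 3.0, z^k = -0.1145, u^k = 1.2642
Step 1: x-update.
Minimize 7*x^2 - 3*x + (3.0/2)*(x + 0.1145 + 1.2642)^2
FOC: (2*7 + 3.0)*x = 3 + 3.0*(-0.1145 - 1.2642)
x^{k+1} = -0.0668
Step 2: z-update.
Minimize 4*z^2 - 1*z + (3.0/2)*(-0.0668 - z + 1.2642)^2
FOC: (2*4 + 3.0)*z = 1 + 3.0*(-0.0668 + 1.2642)
z^{k+1} = 0.4175
Step 3: u-update.
u^{k+1} = 1.2642 - 0.0668 - 0.4175 = 0.7799
Step 4: Primal residual = |-0.0668 - 0.4175| = 0.4843


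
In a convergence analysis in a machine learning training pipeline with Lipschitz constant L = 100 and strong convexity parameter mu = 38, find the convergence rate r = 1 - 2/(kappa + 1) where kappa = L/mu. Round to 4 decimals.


Step 1: Compute the condition number.
kappa = L/mu = 100/38 = 2.6316
Step 2: Compute the convergence rate.
r = 1 - 2/(kappa + 1) = 1 - 2*mu/(L + mu) = (L - mu)/(L + mu) = 62/138 = 0.4493


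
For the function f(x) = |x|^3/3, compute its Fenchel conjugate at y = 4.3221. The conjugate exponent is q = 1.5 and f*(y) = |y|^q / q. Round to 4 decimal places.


The conjugate exponent q satisfies 1/p + 1/q = 1.
p = 3, so q = 3/(3 - 1) = 1.5
|y|^q = 4.3221^1.5 = 8.9855
f*(4.3221) = 8.9855 / 1.5 = 5.9903


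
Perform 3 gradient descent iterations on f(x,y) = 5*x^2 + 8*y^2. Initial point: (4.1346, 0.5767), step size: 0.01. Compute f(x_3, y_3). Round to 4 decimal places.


Gradient descent on f(x,y) = 5*x^2 + 8*y^2.
Starting point: (4.1346, 0.5767), alpha = 0.01
Step 1: grad_x = 2*5*4.1346 = 41.346, grad_y = 2*8*0.5767 = 9.2272
  x_1 = 4.1346 - 0.01*41.346 = 3.7211
  y_1 = 0.5767 - 0.01*9.2272 = 0.4844
Step 2: grad_x = 2*5*3.7211 = 37.2114, grad_y = 2*8*0.4844 = 7.7508
  x_2 = 3.7211 - 0.01*37.2114 = 3.349
  y_2 = 0.4844 - 0.01*7.7508 = 0.4069
Step 3: grad_x = 2*5*3.349 = 33.4903, grad_y = 2*8*0.4069 = 6.5107
  x_3 = 3.349 - 0.01*33.4903 = 3.0141
  y_3 = 0.4069 - 0.01*6.5107 = 0.3418
f(3.0141, 0.3418) = 5*3.0141^2 + 8*0.3418^2 = 46.3594


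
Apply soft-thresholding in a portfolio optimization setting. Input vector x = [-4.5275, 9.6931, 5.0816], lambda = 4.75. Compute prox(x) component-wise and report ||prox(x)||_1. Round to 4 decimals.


Soft-thresholding with lambda = 4.75:
prox(-4.5275) = sign(-4.5275)*max(|-4.5275| - 4.75, 0) = 0.0
prox(9.6931) = sign(9.6931)*max(|9.6931| - 4.75, 0) = 4.9431
prox(5.0816) = sign(5.0816)*max(|5.0816| - 4.75, 0) = 0.3316
prox(x) = [0.0, 4.9431, 0.3316]
||prox(x)||_1 = 0.0 + 4.9431 + 0.3316 = 5.2747


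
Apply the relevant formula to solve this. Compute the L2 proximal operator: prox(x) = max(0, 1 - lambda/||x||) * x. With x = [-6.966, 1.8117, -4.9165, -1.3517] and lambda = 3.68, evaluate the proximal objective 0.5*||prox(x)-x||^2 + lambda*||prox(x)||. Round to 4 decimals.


Step 1: Compute ||x||.
||x|| = 8.8208
Step 2: Compute scaling factor.
scale = max(0, 1 - 3.68/8.8208) = 0.5828
Step 3: prox(x) = [-4.0598, 1.0559, -2.8654, -0.7878]
||prox(x)|| = 5.1408
Step 4: Proximal objective.
0.5*||prox-x||^2 = 6.7712
lambda*||prox|| = 18.9181
Total = 25.6893


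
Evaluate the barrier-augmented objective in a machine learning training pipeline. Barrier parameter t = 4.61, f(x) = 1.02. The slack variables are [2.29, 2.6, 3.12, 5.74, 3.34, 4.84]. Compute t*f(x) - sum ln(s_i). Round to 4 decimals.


Step 1: Compute log-barrier.
ln values: [0.8286, 0.9555, 1.1378, 1.7475, 1.206, 1.5769]
phi = -(0.8286 + 0.9555 + 1.1378 + 1.7475 + 1.206 + 1.5769) = -7.4522
Step 2: Compute augmented objective.
t*f(x) = 4.61*1.02 = 4.7022
Total = 4.7022 - 7.4522 = -2.75


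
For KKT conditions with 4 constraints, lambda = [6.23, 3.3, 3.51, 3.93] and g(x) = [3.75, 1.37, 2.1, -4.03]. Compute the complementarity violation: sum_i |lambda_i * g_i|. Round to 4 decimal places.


KKT complementary slackness check:
lambda_1 * g_1 = 6.23 * 3.75 = 23.3625
lambda_2 * g_2 = 3.3 * 1.37 = 4.521
lambda_3 * g_3 = 3.51 * 2.1 = 7.371
lambda_4 * g_4 = 3.93 * -4.03 = -15.8379
Total violation = 23.3625 + 4.521 + 7.371 + 15.8379 = 51.0924


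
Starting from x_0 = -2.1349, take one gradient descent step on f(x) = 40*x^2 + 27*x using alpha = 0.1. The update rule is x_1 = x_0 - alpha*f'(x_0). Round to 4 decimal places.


We compute the gradient at x_0 and apply the update.
f'(x) = 80*x + 27
f'(-2.1349) = 80*-2.1349 + 27 = -143.792
x_1 = -2.1349 - 0.1*-143.792 = 12.2443


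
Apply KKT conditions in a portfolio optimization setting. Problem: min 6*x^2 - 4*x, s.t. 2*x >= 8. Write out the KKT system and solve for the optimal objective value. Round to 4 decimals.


Step 1: Try lambda = 0 (constraint inactive).
x_unc = 4/(2*6) = 0.3333
Check: 2*0.3333 = 0.6666 < 8 -- violated!
Step 2: Constraint must be active: 2*x = 8
x* = 8/2 = 4.0
lambda = (2*6*4.0 - 4)/2 = 22.0
Step 3: Compute optimal value.
f(x*) = 6*4.0^2 - 4*4.0 = 80.0


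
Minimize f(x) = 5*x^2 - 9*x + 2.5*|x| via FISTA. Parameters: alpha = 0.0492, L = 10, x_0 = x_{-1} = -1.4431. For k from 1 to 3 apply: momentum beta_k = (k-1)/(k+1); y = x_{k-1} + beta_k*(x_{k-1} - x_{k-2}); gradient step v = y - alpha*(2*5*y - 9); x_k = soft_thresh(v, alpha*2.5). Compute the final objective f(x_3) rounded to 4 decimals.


FISTA on f(x) = 5*x^2 - 9*x + 2.5*|x|
L = 10, alpha = 0.0492
Iteration 1: beta = 0.0, y = -1.4431 + 0.0*(-1.4431 + 1.4431) = -1.4431
  grad(y) = -23.431, v = y - alpha*grad = -0.2903
  prox(v) = soft_thresh(-0.2903, 0.123) = -0.1673
Iteration 2: beta = 0.3333, y = -0.1673 + 0.3333*(-0.1673 + 1.4431) = 0.258
  grad(y) = -6.4203, v = y - alpha*grad = 0.5739
  prox(v) = soft_thresh(0.5739, 0.123) = 0.4509
Iteration 3: beta = 0.5, y = 0.4509 + 0.5*(0.4509 + 0.1673) = 0.7599
  grad(y) = -1.4008, v = y - alpha*grad = 0.8288
  prox(v) = soft_thresh(0.8288, 0.123) = 0.7058
f(x_3) = 5*0.7058^2 - 9*0.7058 + 2.5*|0.7058| = -2.0969


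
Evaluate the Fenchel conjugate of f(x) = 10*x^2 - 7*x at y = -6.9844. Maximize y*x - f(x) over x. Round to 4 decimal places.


f*(y) = sup_x {y*x - a*x^2 - b*x} = sup_x {(y-b)*x - a*x^2}
FOC: (y - b) - 2a*x = 0 => x* = (y - b)/(2a)
x* = (-6.9844 + 7)/(2*10) = 0.0008
f*(-6.9844) = (y-b)^2/(4a) = (-6.9844 + 7)^2/(4*10)
= 0.0002/40 = 0.0


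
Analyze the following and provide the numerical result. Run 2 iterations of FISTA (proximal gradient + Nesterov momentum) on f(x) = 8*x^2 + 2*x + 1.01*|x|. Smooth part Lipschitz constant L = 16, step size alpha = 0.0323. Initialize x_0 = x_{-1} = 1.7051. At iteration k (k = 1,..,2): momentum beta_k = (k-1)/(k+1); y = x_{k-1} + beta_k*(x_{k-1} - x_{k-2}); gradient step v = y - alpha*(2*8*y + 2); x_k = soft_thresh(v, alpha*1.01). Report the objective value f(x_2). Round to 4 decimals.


FISTA on f(x) = 8*x^2 + 2*x + 1.01*|x|
L = 16, alpha = 0.0323
Iteration 1: beta = 0.0, y = 1.7051 + 0.0*(1.7051 - 1.7051) = 1.7051
  grad(y) = 29.2816, v = y - alpha*grad = 0.7593
  prox(v) = soft_thresh(0.7593, 0.0326) = 0.7267
Iteration 2: beta = 0.3333, y = 0.7267 + 0.3333*(0.7267 - 1.7051) = 0.4005
  grad(y) = 8.4087, v = y - alpha*grad = 0.1289
  prox(v) = soft_thresh(0.1289, 0.0326) = 0.0963
f(x_2) = 8*0.0963^2 + 2*0.0963 + 1.01*|0.0963| = 0.3641
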